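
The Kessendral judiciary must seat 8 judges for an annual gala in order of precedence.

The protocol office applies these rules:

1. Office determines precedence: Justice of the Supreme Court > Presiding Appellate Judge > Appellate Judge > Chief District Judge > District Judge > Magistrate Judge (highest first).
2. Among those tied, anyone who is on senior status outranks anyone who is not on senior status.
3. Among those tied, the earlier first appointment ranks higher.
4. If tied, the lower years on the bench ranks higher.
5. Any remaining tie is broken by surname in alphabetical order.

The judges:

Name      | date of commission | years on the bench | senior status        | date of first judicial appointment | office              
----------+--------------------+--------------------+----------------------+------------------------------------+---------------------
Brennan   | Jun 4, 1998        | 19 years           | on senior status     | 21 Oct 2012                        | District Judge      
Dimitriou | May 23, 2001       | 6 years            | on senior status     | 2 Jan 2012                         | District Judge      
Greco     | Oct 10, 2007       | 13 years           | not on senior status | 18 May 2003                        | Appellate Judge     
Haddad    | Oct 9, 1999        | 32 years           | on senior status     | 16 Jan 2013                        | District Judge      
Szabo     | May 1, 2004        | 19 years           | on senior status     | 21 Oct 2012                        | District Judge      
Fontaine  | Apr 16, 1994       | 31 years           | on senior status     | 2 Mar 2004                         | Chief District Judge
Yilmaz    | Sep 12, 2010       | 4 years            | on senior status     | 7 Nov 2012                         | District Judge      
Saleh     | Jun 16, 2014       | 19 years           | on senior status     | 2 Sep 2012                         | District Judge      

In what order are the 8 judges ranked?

By office: Greco (Appellate Judge); then Fontaine (Chief District Judge); then Dimitriou, Saleh, Brennan, Szabo, Yilmaz and Haddad (District Judge).
Dimitriou, Saleh, Brennan, Szabo, Yilmaz and Haddad are each on senior status, so the next rule applies.
Among Dimitriou, Saleh, Brennan, Szabo, Yilmaz and Haddad, by date of first judicial appointment (earlier first): Dimitriou (2 Jan 2012) before Saleh (2 Sep 2012) before Brennan and Szabo (21 Oct 2012) before Yilmaz (7 Nov 2012) before Haddad (16 Jan 2013).
Brennan and Szabo both have years on the bench 19 years, so the next rule applies.
Among Brennan and Szabo, alphabetically by surname: Brennan before Szabo.
Full order: Greco, Fontaine, Dimitriou, Saleh, Brennan, Szabo, Yilmaz, Haddad.

Greco, Fontaine, Dimitriou, Saleh, Brennan, Szabo, Yilmaz, Haddad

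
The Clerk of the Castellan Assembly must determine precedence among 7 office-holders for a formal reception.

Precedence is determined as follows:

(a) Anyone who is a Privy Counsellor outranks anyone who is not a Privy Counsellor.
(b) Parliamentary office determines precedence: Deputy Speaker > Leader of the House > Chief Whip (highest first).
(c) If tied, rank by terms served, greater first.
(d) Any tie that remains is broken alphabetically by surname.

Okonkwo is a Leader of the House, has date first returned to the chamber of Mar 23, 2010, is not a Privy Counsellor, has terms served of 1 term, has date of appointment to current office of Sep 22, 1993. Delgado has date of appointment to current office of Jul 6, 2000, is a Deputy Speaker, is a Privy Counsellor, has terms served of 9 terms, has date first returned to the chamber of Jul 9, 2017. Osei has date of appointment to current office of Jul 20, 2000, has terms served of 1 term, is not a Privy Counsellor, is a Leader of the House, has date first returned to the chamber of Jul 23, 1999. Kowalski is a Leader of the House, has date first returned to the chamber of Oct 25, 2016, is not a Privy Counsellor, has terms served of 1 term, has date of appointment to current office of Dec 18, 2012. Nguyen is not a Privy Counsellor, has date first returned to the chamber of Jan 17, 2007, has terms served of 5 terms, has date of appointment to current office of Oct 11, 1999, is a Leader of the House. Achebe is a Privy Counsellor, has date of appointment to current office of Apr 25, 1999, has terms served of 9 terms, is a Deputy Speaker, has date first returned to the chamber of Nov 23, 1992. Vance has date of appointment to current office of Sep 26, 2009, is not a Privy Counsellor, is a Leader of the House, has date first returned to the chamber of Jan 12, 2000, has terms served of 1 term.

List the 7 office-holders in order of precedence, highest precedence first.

By the first rule: Achebe and Delgado (both a Privy Counsellor); then Nguyen, Kowalski, Okonkwo, Osei and Vance (each not a Privy Counsellor).
Achebe and Delgado are each Deputy Speaker, so the next rule applies.
Achebe and Delgado both have terms served 9 terms, so the next rule applies.
Among Achebe and Delgado, alphabetically by surname: Achebe before Delgado.
Nguyen, Kowalski, Okonkwo, Osei and Vance are each Leader of the House, so the next rule applies.
Among Nguyen, Kowalski, Okonkwo, Osei and Vance, by terms served (higher first): Nguyen (5 terms) before Kowalski, Okonkwo, Osei and Vance (1 term).
Among Kowalski, Okonkwo, Osei and Vance, alphabetically by surname: Kowalski before Okonkwo before Osei before Vance.
Full order: Achebe, Delgado, Nguyen, Kowalski, Okonkwo, Osei, Vance.

Achebe, Delgado, Nguyen, Kowalski, Okonkwo, Osei, Vance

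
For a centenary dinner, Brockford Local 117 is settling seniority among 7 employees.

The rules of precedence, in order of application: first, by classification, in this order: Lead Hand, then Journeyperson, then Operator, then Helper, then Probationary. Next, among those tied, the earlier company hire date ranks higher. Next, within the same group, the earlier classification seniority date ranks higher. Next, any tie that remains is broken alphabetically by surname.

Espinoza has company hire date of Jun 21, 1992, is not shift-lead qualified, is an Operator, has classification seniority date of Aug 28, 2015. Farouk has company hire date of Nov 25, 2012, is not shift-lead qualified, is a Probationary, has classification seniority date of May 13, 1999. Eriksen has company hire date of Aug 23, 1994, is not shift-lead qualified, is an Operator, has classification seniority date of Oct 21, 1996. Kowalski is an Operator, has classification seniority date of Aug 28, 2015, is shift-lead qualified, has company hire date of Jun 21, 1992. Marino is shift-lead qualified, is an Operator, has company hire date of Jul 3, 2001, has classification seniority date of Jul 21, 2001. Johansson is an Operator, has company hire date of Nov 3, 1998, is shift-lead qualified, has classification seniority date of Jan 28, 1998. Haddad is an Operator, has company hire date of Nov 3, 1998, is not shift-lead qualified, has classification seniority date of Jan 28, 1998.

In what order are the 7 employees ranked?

Espinoza, Kowalski, Eriksen, Haddad, Johansson, Marino, Farouk

By classification: Espinoza, Kowalski, Eriksen, Haddad, Johansson and Marino (Operator); then Farouk (Probationary).
Among Espinoza, Kowalski, Eriksen, Haddad, Johansson and Marino, by company hire date (earlier first): Espinoza and Kowalski (Jun 21, 1992) before Eriksen (Aug 23, 1994) before Haddad and Johansson (Nov 3, 1998) before Marino (Jul 3, 2001).
Espinoza and Kowalski both have classification seniority date Aug 28, 2015, so the next rule applies.
Among Espinoza and Kowalski, alphabetically by surname: Espinoza before Kowalski.
Haddad and Johansson both have classification seniority date Jan 28, 1998, so the next rule applies.
Among Haddad and Johansson, alphabetically by surname: Haddad before Johansson.
Full order: Espinoza, Kowalski, Eriksen, Haddad, Johansson, Marino, Farouk.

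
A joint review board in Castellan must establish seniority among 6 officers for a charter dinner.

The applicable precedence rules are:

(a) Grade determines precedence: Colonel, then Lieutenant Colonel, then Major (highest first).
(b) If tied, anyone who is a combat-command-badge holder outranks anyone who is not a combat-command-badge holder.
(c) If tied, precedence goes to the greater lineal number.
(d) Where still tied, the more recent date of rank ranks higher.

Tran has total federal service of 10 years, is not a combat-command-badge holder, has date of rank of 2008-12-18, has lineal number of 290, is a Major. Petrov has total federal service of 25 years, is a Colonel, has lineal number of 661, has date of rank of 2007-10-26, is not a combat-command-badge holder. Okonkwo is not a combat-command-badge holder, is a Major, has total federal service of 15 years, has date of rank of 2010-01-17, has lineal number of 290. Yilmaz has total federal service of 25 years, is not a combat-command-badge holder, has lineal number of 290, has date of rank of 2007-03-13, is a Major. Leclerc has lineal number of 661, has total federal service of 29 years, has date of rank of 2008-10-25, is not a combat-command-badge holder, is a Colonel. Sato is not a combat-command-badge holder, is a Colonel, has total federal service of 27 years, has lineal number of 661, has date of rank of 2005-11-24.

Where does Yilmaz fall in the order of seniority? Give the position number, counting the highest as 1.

By grade: Leclerc, Petrov and Sato (Colonel); then Okonkwo, Tran and Yilmaz (Major).
Leclerc, Petrov and Sato are each not a combat-command-badge holder, so the next rule applies.
Leclerc, Petrov and Sato all have lineal number 661, so the next rule applies.
Among Leclerc, Petrov and Sato, by date of rank (later first): Leclerc (2008-10-25) before Petrov (2007-10-26) before Sato (2005-11-24).
Okonkwo, Tran and Yilmaz are each not a combat-command-badge holder, so the next rule applies.
Okonkwo, Tran and Yilmaz all have lineal number 290, so the next rule applies.
Among Okonkwo, Tran and Yilmaz, by date of rank (later first): Okonkwo (2010-01-17) before Tran (2008-12-18) before Yilmaz (2007-03-13).
Order: Leclerc, Petrov, Sato, Okonkwo, Tran, Yilmaz. So position 6.

6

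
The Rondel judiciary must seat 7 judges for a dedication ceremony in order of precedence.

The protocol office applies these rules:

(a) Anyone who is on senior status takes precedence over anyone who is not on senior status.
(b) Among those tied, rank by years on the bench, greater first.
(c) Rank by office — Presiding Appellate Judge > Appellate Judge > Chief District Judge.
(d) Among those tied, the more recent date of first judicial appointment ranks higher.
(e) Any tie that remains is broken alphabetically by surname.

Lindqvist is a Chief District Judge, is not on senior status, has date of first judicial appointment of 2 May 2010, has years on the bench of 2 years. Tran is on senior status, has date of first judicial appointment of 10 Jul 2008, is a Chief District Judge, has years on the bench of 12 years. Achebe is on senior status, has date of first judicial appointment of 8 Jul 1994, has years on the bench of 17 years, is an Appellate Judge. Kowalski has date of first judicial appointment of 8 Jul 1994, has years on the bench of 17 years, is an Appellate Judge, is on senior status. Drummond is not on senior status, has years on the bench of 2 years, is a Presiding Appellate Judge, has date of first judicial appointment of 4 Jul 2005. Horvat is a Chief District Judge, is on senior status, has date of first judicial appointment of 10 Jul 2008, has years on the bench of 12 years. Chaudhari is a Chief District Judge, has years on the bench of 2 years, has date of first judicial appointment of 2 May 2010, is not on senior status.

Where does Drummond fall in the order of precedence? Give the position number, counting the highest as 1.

By the first rule: Achebe, Kowalski, Horvat and Tran (each on senior status); then Drummond, Chaudhari and Lindqvist (each not on senior status).
Among Achebe, Kowalski, Horvat and Tran, by years on the bench (higher first): Achebe and Kowalski (17 years) before Horvat and Tran (12 years).
Achebe and Kowalski are each Appellate Judge, so the next rule applies.
Achebe and Kowalski both have date of first judicial appointment 8 Jul 1994, so the next rule applies.
Among Achebe and Kowalski, alphabetically by surname: Achebe before Kowalski.
Horvat and Tran are each Chief District Judge, so the next rule applies.
Horvat and Tran both have date of first judicial appointment 10 Jul 2008, so the next rule applies.
Among Horvat and Tran, alphabetically by surname: Horvat before Tran.
Drummond, Chaudhari and Lindqvist all have years on the bench 2 years, so the next rule applies.
Among Drummond, Chaudhari and Lindqvist, by office: Drummond (Presiding Appellate Judge) before Chaudhari and Lindqvist (Chief District Judge).
Chaudhari and Lindqvist both have date of first judicial appointment 2 May 2010, so the next rule applies.
Among Chaudhari and Lindqvist, alphabetically by surname: Chaudhari before Lindqvist.
Order: Achebe, Kowalski, Horvat, Tran, Drummond, Chaudhari, Lindqvist. So position 5.

5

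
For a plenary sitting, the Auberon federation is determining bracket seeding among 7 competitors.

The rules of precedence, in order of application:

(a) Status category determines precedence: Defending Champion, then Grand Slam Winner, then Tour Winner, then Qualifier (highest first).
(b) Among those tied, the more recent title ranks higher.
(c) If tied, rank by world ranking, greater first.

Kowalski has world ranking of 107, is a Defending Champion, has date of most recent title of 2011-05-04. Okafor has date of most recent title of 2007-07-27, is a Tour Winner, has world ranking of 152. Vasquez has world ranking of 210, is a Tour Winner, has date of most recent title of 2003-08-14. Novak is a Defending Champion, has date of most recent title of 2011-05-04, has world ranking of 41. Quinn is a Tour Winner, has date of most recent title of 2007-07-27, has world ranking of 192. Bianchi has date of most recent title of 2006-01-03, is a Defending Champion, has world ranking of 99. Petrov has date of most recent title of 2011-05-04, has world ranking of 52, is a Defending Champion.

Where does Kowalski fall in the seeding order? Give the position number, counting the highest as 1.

1

By status category: Kowalski, Petrov, Novak and Bianchi (Defending Champion); then Quinn, Okafor and Vasquez (Tour Winner).
Among Kowalski, Petrov, Novak and Bianchi, by date of most recent title (later first): Kowalski, Petrov and Novak (2011-05-04) before Bianchi (2006-01-03).
Among Kowalski, Petrov and Novak, by world ranking (higher first): Kowalski (107) before Petrov (52) before Novak (41).
Among Quinn, Okafor and Vasquez, by date of most recent title (later first): Quinn and Okafor (2007-07-27) before Vasquez (2003-08-14).
Among Quinn and Okafor, by world ranking (higher first): Quinn (192) before Okafor (152).
Order: Kowalski, Petrov, Novak, Bianchi, Quinn, Okafor, Vasquez. So position 1.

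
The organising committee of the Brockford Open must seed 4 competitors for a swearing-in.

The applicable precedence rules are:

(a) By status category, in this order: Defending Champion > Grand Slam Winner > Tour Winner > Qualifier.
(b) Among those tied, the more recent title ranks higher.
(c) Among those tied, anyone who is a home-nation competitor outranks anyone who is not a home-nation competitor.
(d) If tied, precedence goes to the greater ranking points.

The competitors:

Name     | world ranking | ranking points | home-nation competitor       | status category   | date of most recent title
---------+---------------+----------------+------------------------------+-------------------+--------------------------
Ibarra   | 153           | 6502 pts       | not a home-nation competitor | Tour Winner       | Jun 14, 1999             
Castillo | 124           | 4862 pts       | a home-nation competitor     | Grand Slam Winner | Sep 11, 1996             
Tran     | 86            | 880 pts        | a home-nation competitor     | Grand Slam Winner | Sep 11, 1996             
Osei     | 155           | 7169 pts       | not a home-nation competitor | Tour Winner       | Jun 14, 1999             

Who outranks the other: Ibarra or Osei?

By status category: Castillo and Tran (Grand Slam Winner); then Osei and Ibarra (Tour Winner).
Castillo and Tran both have date of most recent title Sep 11, 1996, so the next rule applies.
Castillo and Tran are each a home-nation competitor, so the next rule applies.
Among Castillo and Tran, by ranking points (higher first): Castillo (4862 pts) before Tran (880 pts).
Osei and Ibarra both have date of most recent title Jun 14, 1999, so the next rule applies.
Osei and Ibarra are each not a home-nation competitor, so the next rule applies.
Among Osei and Ibarra, by ranking points (higher first): Osei (7169 pts) before Ibarra (6502 pts).
So Osei takes precedence.

Osei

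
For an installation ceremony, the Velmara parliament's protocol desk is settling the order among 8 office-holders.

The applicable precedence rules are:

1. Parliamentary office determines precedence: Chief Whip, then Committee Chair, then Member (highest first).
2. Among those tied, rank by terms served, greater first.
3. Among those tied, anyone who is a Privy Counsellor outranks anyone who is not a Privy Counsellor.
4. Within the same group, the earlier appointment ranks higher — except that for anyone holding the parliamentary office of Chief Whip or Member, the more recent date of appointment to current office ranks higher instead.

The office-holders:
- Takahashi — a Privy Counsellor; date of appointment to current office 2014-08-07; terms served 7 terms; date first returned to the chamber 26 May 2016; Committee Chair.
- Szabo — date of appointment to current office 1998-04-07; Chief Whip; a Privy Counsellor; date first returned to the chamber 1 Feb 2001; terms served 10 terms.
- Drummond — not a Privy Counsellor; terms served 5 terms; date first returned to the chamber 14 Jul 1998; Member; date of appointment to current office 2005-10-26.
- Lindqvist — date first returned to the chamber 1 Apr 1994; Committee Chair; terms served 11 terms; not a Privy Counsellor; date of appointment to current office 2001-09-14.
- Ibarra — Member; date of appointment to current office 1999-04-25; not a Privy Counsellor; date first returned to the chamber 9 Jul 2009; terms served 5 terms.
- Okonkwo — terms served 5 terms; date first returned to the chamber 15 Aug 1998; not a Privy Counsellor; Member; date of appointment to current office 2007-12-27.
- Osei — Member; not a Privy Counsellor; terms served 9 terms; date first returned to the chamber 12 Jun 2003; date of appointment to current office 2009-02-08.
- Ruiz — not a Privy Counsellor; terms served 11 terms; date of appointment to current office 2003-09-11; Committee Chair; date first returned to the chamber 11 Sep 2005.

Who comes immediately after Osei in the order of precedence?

Okonkwo

By parliamentary office: Szabo (Chief Whip); then Lindqvist, Ruiz and Takahashi (Committee Chair); then Osei, Okonkwo, Drummond and Ibarra (Member).
Among Lindqvist, Ruiz and Takahashi, by terms served (higher first): Lindqvist and Ruiz (11 terms) before Takahashi (7 terms).
Lindqvist and Ruiz are each not a Privy Counsellor, so the next rule applies.
Among Lindqvist and Ruiz, by date of appointment to current office (earlier first): Lindqvist (2001-09-14) before Ruiz (2003-09-11).
Among Osei, Okonkwo, Drummond and Ibarra, by terms served (higher first): Osei (9 terms) before Okonkwo, Drummond and Ibarra (5 terms).
Okonkwo, Drummond and Ibarra are each not a Privy Counsellor, so the next rule applies.
Among Okonkwo, Drummond and Ibarra, by date of appointment to current office (later first) (reversed rule for this group): Okonkwo (2007-12-27) before Drummond (2005-10-26) before Ibarra (1999-04-25).
Order: Szabo, Lindqvist, Ruiz, Takahashi, Osei, Okonkwo, Drummond, Ibarra.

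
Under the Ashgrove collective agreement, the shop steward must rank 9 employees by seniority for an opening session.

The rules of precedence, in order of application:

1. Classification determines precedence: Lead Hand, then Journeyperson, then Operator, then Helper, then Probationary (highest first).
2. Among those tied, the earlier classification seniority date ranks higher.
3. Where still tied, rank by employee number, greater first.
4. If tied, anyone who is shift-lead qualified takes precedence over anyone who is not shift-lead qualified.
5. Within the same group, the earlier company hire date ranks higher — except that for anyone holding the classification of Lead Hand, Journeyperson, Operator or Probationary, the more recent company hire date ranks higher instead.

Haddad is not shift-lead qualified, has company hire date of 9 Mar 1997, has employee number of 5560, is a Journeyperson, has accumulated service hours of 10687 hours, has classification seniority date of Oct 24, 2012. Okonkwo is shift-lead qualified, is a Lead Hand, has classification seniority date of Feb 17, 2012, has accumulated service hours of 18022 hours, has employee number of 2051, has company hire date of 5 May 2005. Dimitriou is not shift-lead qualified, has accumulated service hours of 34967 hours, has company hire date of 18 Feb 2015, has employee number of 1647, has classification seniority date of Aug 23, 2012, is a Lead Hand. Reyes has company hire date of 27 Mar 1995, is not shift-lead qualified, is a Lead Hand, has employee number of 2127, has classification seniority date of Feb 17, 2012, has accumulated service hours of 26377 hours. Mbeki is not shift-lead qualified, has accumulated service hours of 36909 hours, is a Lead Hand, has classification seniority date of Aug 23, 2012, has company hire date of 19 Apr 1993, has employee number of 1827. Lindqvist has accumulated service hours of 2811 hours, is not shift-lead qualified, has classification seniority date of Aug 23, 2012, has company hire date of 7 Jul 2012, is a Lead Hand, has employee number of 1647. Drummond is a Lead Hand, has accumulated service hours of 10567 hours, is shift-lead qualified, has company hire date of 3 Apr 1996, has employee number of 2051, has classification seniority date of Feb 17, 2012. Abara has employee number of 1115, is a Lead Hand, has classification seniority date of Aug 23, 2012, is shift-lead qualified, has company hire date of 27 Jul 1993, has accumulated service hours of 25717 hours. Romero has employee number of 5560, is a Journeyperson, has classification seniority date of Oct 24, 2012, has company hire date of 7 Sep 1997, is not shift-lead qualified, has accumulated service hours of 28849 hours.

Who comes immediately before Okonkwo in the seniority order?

By classification: Reyes, Okonkwo, Drummond, Mbeki, Dimitriou, Lindqvist and Abara (Lead Hand); then Romero and Haddad (Journeyperson).
Among Reyes, Okonkwo, Drummond, Mbeki, Dimitriou, Lindqvist and Abara, by classification seniority date (earlier first): Reyes, Okonkwo and Drummond (Feb 17, 2012) before Mbeki, Dimitriou, Lindqvist and Abara (Aug 23, 2012).
Among Reyes, Okonkwo and Drummond, by employee number (higher first): Reyes (2127) before Okonkwo and Drummond (2051).
Okonkwo and Drummond are each shift-lead qualified, so the next rule applies.
Among Okonkwo and Drummond, by company hire date (later first) (reversed rule for this group): Okonkwo (5 May 2005) before Drummond (3 Apr 1996).
Among Mbeki, Dimitriou, Lindqvist and Abara, by employee number (higher first): Mbeki (1827) before Dimitriou and Lindqvist (1647) before Abara (1115).
Dimitriou and Lindqvist are each not shift-lead qualified, so the next rule applies.
Among Dimitriou and Lindqvist, by company hire date (later first) (reversed rule for this group): Dimitriou (18 Feb 2015) before Lindqvist (7 Jul 2012).
Romero and Haddad both have classification seniority date Oct 24, 2012, so the next rule applies.
Romero and Haddad both have employee number 5560, so the next rule applies.
Romero and Haddad are each not shift-lead qualified, so the next rule applies.
Among Romero and Haddad, by company hire date (later first) (reversed rule for this group): Romero (7 Sep 1997) before Haddad (9 Mar 1997).
Order: Reyes, Okonkwo, Drummond, Mbeki, Dimitriou, Lindqvist, Abara, Romero, Haddad.

Reyes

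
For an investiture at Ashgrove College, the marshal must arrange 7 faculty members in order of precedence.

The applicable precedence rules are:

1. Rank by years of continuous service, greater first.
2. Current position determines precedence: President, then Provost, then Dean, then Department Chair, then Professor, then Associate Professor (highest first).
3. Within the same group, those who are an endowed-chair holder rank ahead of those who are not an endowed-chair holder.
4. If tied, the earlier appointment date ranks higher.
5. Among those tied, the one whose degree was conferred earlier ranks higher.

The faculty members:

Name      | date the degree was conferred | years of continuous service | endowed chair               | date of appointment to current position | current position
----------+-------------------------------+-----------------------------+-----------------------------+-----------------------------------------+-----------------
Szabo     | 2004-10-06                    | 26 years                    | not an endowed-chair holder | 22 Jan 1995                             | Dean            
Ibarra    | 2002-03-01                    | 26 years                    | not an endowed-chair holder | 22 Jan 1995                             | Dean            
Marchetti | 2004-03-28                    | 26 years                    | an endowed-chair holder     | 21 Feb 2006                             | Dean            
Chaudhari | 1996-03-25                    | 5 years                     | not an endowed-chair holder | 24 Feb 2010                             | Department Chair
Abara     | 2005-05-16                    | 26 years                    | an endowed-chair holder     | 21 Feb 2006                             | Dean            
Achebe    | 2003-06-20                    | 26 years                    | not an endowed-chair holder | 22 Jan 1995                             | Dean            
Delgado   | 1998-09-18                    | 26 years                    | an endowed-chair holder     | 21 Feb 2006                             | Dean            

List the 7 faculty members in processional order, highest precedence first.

By years of continuous service (higher first): Delgado, Marchetti, Abara, Ibarra, Achebe and Szabo (each 26 years); then Chaudhari (5 years).
Delgado, Marchetti, Abara, Ibarra, Achebe and Szabo are each Dean, so the next rule applies.
Among Delgado, Marchetti, Abara, Ibarra, Achebe and Szabo, an endowed-chair holder before not an endowed-chair holder: Delgado, Marchetti and Abara (an endowed-chair holder) before Ibarra, Achebe and Szabo (not an endowed-chair holder).
Delgado, Marchetti and Abara all have date of appointment to current position 21 Feb 2006, so the next rule applies.
Among Delgado, Marchetti and Abara, by date the degree was conferred (earlier first): Delgado (1998-09-18) before Marchetti (2004-03-28) before Abara (2005-05-16).
Ibarra, Achebe and Szabo all have date of appointment to current position 22 Jan 1995, so the next rule applies.
Among Ibarra, Achebe and Szabo, by date the degree was conferred (earlier first): Ibarra (2002-03-01) before Achebe (2003-06-20) before Szabo (2004-10-06).
Full order: Delgado, Marchetti, Abara, Ibarra, Achebe, Szabo, Chaudhari.

Delgado, Marchetti, Abara, Ibarra, Achebe, Szabo, Chaudhari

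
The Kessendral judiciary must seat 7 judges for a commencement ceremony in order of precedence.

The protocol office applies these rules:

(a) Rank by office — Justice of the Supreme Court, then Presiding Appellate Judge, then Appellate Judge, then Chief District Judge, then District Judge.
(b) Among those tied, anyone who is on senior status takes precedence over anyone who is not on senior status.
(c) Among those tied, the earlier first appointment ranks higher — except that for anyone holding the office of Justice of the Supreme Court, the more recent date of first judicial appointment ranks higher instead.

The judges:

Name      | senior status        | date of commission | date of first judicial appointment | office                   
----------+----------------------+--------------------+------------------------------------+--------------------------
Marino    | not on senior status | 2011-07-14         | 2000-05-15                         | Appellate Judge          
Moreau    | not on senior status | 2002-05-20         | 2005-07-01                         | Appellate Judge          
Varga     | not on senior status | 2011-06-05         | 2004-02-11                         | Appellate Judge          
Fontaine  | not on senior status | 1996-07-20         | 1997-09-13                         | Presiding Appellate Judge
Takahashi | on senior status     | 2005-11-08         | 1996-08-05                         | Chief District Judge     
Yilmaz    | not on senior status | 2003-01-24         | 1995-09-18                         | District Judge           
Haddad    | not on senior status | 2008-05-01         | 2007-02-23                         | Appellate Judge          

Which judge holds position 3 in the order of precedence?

Varga

By office: Fontaine (Presiding Appellate Judge); then Marino, Varga, Moreau and Haddad (Appellate Judge); then Takahashi (Chief District Judge); then Yilmaz (District Judge).
Marino, Varga, Moreau and Haddad are each not on senior status, so the next rule applies.
Among Marino, Varga, Moreau and Haddad, by date of first judicial appointment (earlier first): Marino (2000-05-15) before Varga (2004-02-11) before Moreau (2005-07-01) before Haddad (2007-02-23).
Order: Fontaine, Marino, Varga, Moreau, Haddad, Takahashi, Yilmaz.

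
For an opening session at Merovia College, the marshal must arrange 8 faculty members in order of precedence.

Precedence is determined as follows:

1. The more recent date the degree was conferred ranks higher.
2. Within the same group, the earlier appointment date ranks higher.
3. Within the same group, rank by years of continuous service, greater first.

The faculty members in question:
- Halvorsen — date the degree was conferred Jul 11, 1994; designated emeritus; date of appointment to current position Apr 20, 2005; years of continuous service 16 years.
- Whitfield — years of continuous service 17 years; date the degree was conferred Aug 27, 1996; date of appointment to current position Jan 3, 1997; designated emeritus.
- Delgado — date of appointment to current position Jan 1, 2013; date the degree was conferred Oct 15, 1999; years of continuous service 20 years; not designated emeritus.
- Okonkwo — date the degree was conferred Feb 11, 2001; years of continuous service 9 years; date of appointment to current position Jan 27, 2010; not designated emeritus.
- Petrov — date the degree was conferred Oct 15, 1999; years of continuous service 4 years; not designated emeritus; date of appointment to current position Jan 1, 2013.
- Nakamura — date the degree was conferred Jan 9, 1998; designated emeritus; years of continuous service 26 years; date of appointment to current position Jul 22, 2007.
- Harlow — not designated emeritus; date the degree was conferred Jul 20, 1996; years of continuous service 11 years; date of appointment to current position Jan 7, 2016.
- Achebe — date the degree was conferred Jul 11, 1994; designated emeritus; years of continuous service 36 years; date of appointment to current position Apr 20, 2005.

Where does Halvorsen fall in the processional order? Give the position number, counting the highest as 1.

By date the degree was conferred (later first): Okonkwo (Feb 11, 2001); then Delgado and Petrov (both Oct 15, 1999); then Nakamura (Jan 9, 1998); then Whitfield (Aug 27, 1996); then Harlow (Jul 20, 1996); then Achebe and Halvorsen (both Jul 11, 1994).
Delgado and Petrov both have date of appointment to current position Jan 1, 2013, so the next rule applies.
Among Delgado and Petrov, by years of continuous service (higher first): Delgado (20 years) before Petrov (4 years).
Achebe and Halvorsen both have date of appointment to current position Apr 20, 2005, so the next rule applies.
Among Achebe and Halvorsen, by years of continuous service (higher first): Achebe (36 years) before Halvorsen (16 years).
Order: Okonkwo, Delgado, Petrov, Nakamura, Whitfield, Harlow, Achebe, Halvorsen. So position 8.

8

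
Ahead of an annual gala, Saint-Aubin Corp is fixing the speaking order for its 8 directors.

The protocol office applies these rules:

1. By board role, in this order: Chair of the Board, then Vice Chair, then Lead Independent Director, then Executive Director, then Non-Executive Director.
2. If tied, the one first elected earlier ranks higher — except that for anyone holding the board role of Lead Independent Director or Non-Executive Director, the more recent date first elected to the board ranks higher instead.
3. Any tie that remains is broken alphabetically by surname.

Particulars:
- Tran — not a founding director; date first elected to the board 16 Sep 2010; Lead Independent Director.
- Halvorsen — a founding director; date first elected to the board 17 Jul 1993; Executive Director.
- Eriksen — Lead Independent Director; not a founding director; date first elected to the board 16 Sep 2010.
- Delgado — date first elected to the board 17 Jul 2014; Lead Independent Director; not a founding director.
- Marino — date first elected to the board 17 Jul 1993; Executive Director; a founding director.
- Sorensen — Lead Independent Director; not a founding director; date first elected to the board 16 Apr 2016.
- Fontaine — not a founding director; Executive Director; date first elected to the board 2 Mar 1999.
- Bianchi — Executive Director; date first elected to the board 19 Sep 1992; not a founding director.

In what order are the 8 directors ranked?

Sorensen, Delgado, Eriksen, Tran, Bianchi, Halvorsen, Marino, Fontaine

By board role: Sorensen, Delgado, Eriksen and Tran (Lead Independent Director); then Bianchi, Halvorsen, Marino and Fontaine (Executive Director).
Among Sorensen, Delgado, Eriksen and Tran, by date first elected to the board (later first) (reversed rule for this group): Sorensen (16 Apr 2016) before Delgado (17 Jul 2014) before Eriksen and Tran (16 Sep 2010).
Among Eriksen and Tran, alphabetically by surname: Eriksen before Tran.
Among Bianchi, Halvorsen, Marino and Fontaine, by date first elected to the board (earlier first): Bianchi (19 Sep 1992) before Halvorsen and Marino (17 Jul 1993) before Fontaine (2 Mar 1999).
Among Halvorsen and Marino, alphabetically by surname: Halvorsen before Marino.
Full order: Sorensen, Delgado, Eriksen, Tran, Bianchi, Halvorsen, Marino, Fontaine.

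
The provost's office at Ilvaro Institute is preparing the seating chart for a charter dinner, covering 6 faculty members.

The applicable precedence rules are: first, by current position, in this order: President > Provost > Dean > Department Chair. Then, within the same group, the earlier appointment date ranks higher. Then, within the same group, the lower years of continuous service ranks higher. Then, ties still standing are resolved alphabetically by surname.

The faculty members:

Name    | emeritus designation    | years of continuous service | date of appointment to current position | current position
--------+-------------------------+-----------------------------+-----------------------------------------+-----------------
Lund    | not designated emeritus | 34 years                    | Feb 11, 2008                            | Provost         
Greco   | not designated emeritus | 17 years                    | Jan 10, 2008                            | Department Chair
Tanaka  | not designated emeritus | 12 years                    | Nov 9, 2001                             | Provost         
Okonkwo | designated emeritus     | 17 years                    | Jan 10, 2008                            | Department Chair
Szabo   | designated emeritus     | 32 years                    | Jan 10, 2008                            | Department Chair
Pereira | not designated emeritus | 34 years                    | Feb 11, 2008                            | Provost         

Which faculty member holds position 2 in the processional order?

Lund

By current position: Tanaka, Lund and Pereira (Provost); then Greco, Okonkwo and Szabo (Department Chair).
Among Tanaka, Lund and Pereira, by date of appointment to current position (earlier first): Tanaka (Nov 9, 2001) before Lund and Pereira (Feb 11, 2008).
Lund and Pereira both have years of continuous service 34 years, so the next rule applies.
Among Lund and Pereira, alphabetically by surname: Lund before Pereira.
Greco, Okonkwo and Szabo all have date of appointment to current position Jan 10, 2008, so the next rule applies.
Among Greco, Okonkwo and Szabo, by years of continuous service (lower first): Greco and Okonkwo (17 years) before Szabo (32 years).
Among Greco and Okonkwo, alphabetically by surname: Greco before Okonkwo.
Order: Tanaka, Lund, Pereira, Greco, Okonkwo, Szabo.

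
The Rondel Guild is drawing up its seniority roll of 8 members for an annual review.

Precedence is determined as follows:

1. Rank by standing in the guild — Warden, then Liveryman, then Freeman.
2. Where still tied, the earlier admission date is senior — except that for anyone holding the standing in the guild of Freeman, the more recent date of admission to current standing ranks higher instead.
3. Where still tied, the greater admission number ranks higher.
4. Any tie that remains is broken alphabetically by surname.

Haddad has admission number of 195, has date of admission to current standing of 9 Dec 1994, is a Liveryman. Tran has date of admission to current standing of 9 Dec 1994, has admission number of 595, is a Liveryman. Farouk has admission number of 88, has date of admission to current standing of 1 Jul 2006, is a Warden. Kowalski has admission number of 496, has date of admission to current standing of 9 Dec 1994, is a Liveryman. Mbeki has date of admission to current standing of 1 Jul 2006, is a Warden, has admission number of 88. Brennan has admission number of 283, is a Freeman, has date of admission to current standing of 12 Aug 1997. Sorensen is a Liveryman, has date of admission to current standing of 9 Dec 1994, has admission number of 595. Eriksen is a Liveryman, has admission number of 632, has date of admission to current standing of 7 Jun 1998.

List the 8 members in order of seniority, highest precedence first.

By standing in the guild: Farouk and Mbeki (Warden); then Sorensen, Tran, Kowalski, Haddad and Eriksen (Liveryman); then Brennan (Freeman).
Farouk and Mbeki both have date of admission to current standing 1 Jul 2006, so the next rule applies.
Farouk and Mbeki both have admission number 88, so the next rule applies.
Among Farouk and Mbeki, alphabetically by surname: Farouk before Mbeki.
Among Sorensen, Tran, Kowalski, Haddad and Eriksen, by date of admission to current standing (earlier first): Sorensen, Tran, Kowalski and Haddad (9 Dec 1994) before Eriksen (7 Jun 1998).
Among Sorensen, Tran, Kowalski and Haddad, by admission number (higher first): Sorensen and Tran (595) before Kowalski (496) before Haddad (195).
Among Sorensen and Tran, alphabetically by surname: Sorensen before Tran.
Full order: Farouk, Mbeki, Sorensen, Tran, Kowalski, Haddad, Eriksen, Brennan.

Farouk, Mbeki, Sorensen, Tran, Kowalski, Haddad, Eriksen, Brennan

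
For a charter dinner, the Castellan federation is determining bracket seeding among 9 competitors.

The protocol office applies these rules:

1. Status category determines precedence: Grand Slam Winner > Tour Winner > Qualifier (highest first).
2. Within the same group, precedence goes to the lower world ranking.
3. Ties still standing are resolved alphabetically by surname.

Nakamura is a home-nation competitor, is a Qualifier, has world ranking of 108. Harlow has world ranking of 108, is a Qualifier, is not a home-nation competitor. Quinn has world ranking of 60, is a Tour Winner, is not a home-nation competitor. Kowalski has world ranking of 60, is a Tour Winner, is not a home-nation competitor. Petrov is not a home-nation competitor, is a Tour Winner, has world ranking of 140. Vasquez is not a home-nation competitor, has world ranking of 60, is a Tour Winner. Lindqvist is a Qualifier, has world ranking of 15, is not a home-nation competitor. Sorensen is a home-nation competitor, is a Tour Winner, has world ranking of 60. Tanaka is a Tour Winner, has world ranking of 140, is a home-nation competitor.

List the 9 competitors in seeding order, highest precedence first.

Kowalski, Quinn, Sorensen, Vasquez, Petrov, Tanaka, Lindqvist, Harlow, Nakamura

By status category: Kowalski, Quinn, Sorensen, Vasquez, Petrov and Tanaka (Tour Winner); then Lindqvist, Harlow and Nakamura (Qualifier).
Among Kowalski, Quinn, Sorensen, Vasquez, Petrov and Tanaka, by world ranking (lower first): Kowalski, Quinn, Sorensen and Vasquez (60) before Petrov and Tanaka (140).
Among Kowalski, Quinn, Sorensen and Vasquez, alphabetically by surname: Kowalski before Quinn before Sorensen before Vasquez.
Among Petrov and Tanaka, alphabetically by surname: Petrov before Tanaka.
Among Lindqvist, Harlow and Nakamura, by world ranking (lower first): Lindqvist (15) before Harlow and Nakamura (108).
Among Harlow and Nakamura, alphabetically by surname: Harlow before Nakamura.
Full order: Kowalski, Quinn, Sorensen, Vasquez, Petrov, Tanaka, Lindqvist, Harlow, Nakamura.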